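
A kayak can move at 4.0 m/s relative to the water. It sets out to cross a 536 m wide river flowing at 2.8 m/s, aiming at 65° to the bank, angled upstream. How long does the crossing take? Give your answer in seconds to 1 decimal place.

147.9 s

The component of the kayak's velocity perpendicular to the bank is 4.0 × sin 65° = 3.625 m/s.
The flow acts along the bank and has no component across it.
Time = 536 / 3.625 = 147.853 s.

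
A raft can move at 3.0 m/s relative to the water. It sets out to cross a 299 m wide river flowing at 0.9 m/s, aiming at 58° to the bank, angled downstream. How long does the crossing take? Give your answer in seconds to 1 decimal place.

117.5 s

The component of the raft's velocity perpendicular to the bank is 3.0 × sin 58° = 2.544 m/s.
Only the cross-stream component determines the crossing time; the current contributes nothing perpendicular to the bank.
Time = 299 / 2.544 = 117.525 s.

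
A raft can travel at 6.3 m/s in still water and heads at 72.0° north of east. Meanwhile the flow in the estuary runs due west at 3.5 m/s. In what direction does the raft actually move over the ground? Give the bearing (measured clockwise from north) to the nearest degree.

345°

Taking east as x and north as y: velocity relative to the water = (1.947, 5.992) m/s; the water relative to ground = (-3.500, 0.000) m/s.
Velocity relative to ground = (1.947, 5.992) + (-3.500, 0.000) = (-1.553, 5.992) m/s.
Bearing = atan2(-1.55, 5.99) = 345.47° clockwise from north.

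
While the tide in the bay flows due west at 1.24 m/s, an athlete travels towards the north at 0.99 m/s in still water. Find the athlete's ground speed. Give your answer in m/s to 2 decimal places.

1.59 m/s

Taking east as x and north as y: velocity relative to the water = (0.000, 0.990) m/s; the water relative to ground = (-1.240, 0.000) m/s.
Velocity relative to ground = (0.000, 0.990) + (-1.240, 0.000) = (-1.240, 0.990) m/s.
Speed = |(-1.240, 0.990)| = 1.587 m/s.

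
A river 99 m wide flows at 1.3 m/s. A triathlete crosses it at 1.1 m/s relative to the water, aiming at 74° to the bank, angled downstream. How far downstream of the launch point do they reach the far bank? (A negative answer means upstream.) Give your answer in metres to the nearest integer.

Perpendicular speed = 1.057 m/s; crossing time = 99 / 1.057 = 93.627 s.
Net downstream speed = 1.603 m/s.
Drift = 1.603 × 93.627 = 150.103 m (downstream).

150 m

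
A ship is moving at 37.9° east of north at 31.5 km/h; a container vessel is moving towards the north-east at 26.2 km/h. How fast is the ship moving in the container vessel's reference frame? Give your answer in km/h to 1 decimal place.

Taking east as x and north as y: ship velocity = (19.350, 24.856) km/h; container vessel velocity = (18.526, 18.526) km/h.
Velocity of ship relative to container vessel = (19.350, 24.856) − (18.526, 18.526) = (0.824, 6.330) km/h.
Magnitude = |(0.824, 6.330)| = 6.383 km/h.

6.4 km/h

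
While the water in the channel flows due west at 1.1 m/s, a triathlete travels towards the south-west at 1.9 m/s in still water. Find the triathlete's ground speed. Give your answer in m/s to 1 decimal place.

2.8 m/s

Taking east as x and north as y: velocity relative to the water = (-1.344, -1.344) m/s; the water relative to ground = (-1.100, 0.000) m/s.
Velocity relative to ground = (-1.344, -1.344) + (-1.100, 0.000) = (-2.444, -1.344) m/s.
Speed = |(-2.444, -1.344)| = 2.788 m/s.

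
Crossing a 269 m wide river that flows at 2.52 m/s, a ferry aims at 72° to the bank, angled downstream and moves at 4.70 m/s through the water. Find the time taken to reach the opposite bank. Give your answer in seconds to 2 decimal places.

The component of the ferry's velocity perpendicular to the bank is 4.70 × sin 72° = 4.470 m/s.
The current is parallel to the bank, so it does not affect the crossing time.
Time = 269 / 4.470 = 60.179 s.

60.18 s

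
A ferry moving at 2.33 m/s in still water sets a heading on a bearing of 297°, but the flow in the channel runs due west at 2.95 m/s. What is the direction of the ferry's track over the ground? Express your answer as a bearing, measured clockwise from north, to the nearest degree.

Taking east as x and north as y: velocity relative to the water = (-2.076, 1.058) m/s; the water relative to ground = (-2.950, 0.000) m/s.
Velocity relative to ground = (-2.076, 1.058) + (-2.950, 0.000) = (-5.026, 1.058) m/s.
Bearing = atan2(-5.03, 1.06) = 281.89° clockwise from north.

282°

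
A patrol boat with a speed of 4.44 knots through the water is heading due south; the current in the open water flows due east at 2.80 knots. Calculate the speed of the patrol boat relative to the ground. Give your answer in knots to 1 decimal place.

Taking east as x and north as y: velocity relative to the water = (0.000, -4.440) knots; the water relative to ground = (2.800, 0.000) knots.
Velocity relative to ground = (0.000, -4.440) + (2.800, 0.000) = (2.800, -4.440) knots.
Speed = |(2.800, -4.440)| = 5.249 knots.

5.2 knots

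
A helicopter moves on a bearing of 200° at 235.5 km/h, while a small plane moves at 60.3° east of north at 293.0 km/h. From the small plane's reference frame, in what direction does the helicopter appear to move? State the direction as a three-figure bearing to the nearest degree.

222°

Taking east as x and north as y: helicopter velocity = (-80.546, -221.298) km/h; small plane velocity = (254.509, 145.169) km/h.
Velocity of helicopter relative to small plane = (-80.546, -221.298) − (254.509, 145.169) = (-335.055, -366.467) km/h.
Bearing = atan2(-335.05, -366.47) = 222.44° clockwise from north.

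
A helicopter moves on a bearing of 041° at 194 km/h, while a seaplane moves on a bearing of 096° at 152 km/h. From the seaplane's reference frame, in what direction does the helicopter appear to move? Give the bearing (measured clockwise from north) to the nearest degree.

Taking east as x and north as y: helicopter velocity = (127.275, 146.414) km/h; seaplane velocity = (151.167, -15.888) km/h.
Velocity of helicopter relative to seaplane = (127.275, 146.414) − (151.167, -15.888) = (-23.892, 162.302) km/h.
Bearing = atan2(-23.89, 162.30) = 351.63° clockwise from north.

352°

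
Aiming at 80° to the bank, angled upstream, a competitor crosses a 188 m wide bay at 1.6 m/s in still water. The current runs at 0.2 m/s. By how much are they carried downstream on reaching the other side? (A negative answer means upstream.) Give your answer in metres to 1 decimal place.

Perpendicular speed = 1.576 m/s; crossing time = 188 / 1.576 = 119.313 s.
Net downstream speed = -0.078 m/s.
Drift = -0.078 × 119.313 = -9.287 m (upstream).

-9.3 m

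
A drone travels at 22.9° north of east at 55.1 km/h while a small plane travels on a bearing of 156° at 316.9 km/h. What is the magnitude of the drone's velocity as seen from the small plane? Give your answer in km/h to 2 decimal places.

Taking east as x and north as y: drone velocity = (50.757, 21.441) km/h; small plane velocity = (128.895, -289.503) km/h.
Velocity of drone relative to small plane = (50.757, 21.441) − (128.895, -289.503) = (-78.138, 310.943) km/h.
Magnitude = |(-78.138, 310.943)| = 320.611 km/h.

320.61 km/h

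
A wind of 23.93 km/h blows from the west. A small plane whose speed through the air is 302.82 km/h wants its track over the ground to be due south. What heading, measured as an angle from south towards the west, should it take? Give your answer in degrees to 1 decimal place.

The wind pushes perpendicular to the desired track; the heading must have a component into the wind equal to 23.93 km/h: 302.82 sin θ = 23.93.
sin θ = 0.0790, so θ = 4.532°.

4.5°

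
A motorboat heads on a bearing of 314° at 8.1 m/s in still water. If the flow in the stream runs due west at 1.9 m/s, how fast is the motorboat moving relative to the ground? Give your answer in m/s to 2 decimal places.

Taking east as x and north as y: velocity relative to the water = (-5.827, 5.627) m/s; the water relative to ground = (-1.900, 0.000) m/s.
Velocity relative to ground = (-5.827, 5.627) + (-1.900, 0.000) = (-7.727, 5.627) m/s.
Speed = |(-7.727, 5.627)| = 9.558 m/s.

9.56 m/s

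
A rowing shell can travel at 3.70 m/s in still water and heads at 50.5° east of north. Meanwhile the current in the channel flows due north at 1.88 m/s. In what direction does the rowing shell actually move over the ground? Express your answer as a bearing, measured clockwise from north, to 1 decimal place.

Taking east as x and north as y: velocity relative to the water = (2.855, 2.353) m/s; the water relative to ground = (0.000, 1.880) m/s.
Velocity relative to ground = (2.855, 2.353) + (0.000, 1.880) = (2.855, 4.233) m/s.
Bearing = atan2(2.86, 4.23) = 34.00° clockwise from north.

034.0°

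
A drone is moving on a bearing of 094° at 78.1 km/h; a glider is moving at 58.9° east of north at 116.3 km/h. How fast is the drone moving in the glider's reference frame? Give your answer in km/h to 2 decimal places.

69.01 km/h

Taking east as x and north as y: drone velocity = (77.910, -5.448) km/h; glider velocity = (99.584, 60.073) km/h.
Velocity of drone relative to glider = (77.910, -5.448) − (99.584, 60.073) = (-21.674, -65.521) km/h.
Magnitude = |(-21.674, -65.521)| = 69.013 km/h.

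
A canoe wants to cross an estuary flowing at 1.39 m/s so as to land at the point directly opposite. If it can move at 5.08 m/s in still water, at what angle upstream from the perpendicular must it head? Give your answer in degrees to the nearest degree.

To cancel the current, the upstream component of the canoe's velocity must equal the flow: 5.08 sin θ = 1.39.
sin θ = 1.39 / 5.08 = 0.2736.
θ = arcsin(0.2736) = 15.880°.

16°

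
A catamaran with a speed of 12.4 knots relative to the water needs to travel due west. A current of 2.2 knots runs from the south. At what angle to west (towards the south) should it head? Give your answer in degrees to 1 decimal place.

The current pushes perpendicular to the desired track; the heading must have a component into the current equal to 2.2 knots: 12.4 sin θ = 2.2.
sin θ = 0.1774, so θ = 10.219°.

10.2°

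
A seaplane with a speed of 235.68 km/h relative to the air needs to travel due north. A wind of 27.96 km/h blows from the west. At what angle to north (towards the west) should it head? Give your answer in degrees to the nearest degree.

7°

The wind pushes perpendicular to the desired track; the heading must have a component into the wind equal to 27.96 km/h: 235.68 sin θ = 27.96.
sin θ = 0.1186, so θ = 6.813°.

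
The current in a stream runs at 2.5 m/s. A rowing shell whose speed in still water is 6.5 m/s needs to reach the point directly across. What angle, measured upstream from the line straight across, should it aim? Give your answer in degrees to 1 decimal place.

To cancel the current, the upstream component of the rowing shell's velocity must equal the flow: 6.5 sin θ = 2.5.
sin θ = 2.5 / 6.5 = 0.3846.
θ = arcsin(0.3846) = 22.620°.

22.6°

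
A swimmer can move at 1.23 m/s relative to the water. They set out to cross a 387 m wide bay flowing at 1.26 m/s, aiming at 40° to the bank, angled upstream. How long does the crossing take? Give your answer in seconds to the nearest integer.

489 s

The component of the swimmer's velocity perpendicular to the bank is 1.23 × sin 40° = 0.791 m/s.
Only the cross-stream component determines the crossing time; the current contributes nothing perpendicular to the bank.
Time = 387 / 0.791 = 489.484 s.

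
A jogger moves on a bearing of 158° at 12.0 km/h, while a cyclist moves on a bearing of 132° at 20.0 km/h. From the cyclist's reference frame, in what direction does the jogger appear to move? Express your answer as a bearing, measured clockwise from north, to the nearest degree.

Taking east as x and north as y: jogger velocity = (4.495, -11.126) km/h; cyclist velocity = (14.863, -13.383) km/h.
Velocity of jogger relative to cyclist = (4.495, -11.126) − (14.863, -13.383) = (-10.368, 2.256) km/h.
Bearing = atan2(-10.37, 2.26) = 282.28° clockwise from north.

282°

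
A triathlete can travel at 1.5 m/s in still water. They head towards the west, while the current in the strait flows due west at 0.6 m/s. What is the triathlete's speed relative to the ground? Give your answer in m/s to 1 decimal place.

2.1 m/s

Taking east as x and north as y: velocity relative to the water = (-1.500, 0.000) m/s; the water relative to ground = (-0.600, 0.000) m/s.
Velocity relative to ground = (-1.500, 0.000) + (-0.600, 0.000) = (-2.100, 0.000) m/s.
Speed = |(-2.100, 0.000)| = 2.100 m/s.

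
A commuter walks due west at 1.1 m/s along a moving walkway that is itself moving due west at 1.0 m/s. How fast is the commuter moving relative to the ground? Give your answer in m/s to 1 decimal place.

2.1 m/s

Taking east as x and north as y: moving walkway velocity = (-1.000, 0.000) m/s; commuter velocity relative to moving walkway = (-1.100, 0.000) m/s.
Velocity relative to ground = (-1.000, 0.000) + (-1.100, 0.000) = (-2.100, 0.000) m/s.
Speed = |(-2.100, 0.000)| = 2.100 m/s.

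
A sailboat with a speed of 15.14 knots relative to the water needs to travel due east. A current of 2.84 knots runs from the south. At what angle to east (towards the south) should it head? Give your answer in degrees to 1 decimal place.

The current pushes perpendicular to the desired track; the heading must have a component into the current equal to 2.84 knots: 15.14 sin θ = 2.84.
sin θ = 0.1876, so θ = 10.812°.

10.8°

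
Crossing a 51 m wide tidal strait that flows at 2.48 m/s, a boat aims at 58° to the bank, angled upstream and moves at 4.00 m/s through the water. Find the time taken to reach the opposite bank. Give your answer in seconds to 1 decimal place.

15.0 s

The component of the boat's velocity perpendicular to the bank is 4.00 × sin 58° = 3.392 m/s.
The flow acts along the bank and has no component across it.
Time = 51 / 3.392 = 15.035 s.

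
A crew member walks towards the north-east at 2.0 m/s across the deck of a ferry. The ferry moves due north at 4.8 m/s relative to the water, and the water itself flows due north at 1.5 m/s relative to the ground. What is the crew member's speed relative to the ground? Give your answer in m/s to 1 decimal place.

In east/north components (m/s): crew member relative to ferry = (1.414, 1.414); ferry relative to water = (0.000, 4.800); water relative to ground = (0.000, 1.500).
Sum = (1.414, 7.714) m/s.
Speed = |(1.414, 7.714)| = 7.843 m/s.

7.8 m/s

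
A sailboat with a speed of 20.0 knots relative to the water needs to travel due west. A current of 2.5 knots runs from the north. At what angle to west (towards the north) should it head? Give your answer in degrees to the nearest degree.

The current pushes perpendicular to the desired track; the heading must have a component into the current equal to 2.5 knots: 20.0 sin θ = 2.5.
sin θ = 0.1250, so θ = 7.181°.

7°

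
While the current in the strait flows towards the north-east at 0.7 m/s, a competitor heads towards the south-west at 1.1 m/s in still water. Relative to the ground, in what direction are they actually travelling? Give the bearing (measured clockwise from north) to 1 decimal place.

Taking east as x and north as y: velocity relative to the water = (-0.778, -0.778) m/s; the water relative to ground = (0.495, 0.495) m/s.
Velocity relative to ground = (-0.778, -0.778) + (0.495, 0.495) = (-0.283, -0.283) m/s.
Bearing = atan2(-0.28, -0.28) = 225.00° clockwise from north.

225.0°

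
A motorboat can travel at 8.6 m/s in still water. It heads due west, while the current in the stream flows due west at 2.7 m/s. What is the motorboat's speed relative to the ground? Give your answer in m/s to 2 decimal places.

11.30 m/s

Taking east as x and north as y: velocity relative to the water = (-8.600, 0.000) m/s; the water relative to ground = (-2.700, 0.000) m/s.
Velocity relative to ground = (-8.600, 0.000) + (-2.700, 0.000) = (-11.300, 0.000) m/s.
Speed = |(-11.300, 0.000)| = 11.300 m/s.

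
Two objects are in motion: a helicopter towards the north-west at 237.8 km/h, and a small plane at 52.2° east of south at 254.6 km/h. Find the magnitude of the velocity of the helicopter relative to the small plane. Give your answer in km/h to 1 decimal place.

Taking east as x and north as y: helicopter velocity = (-168.150, 168.150) km/h; small plane velocity = (201.173, -156.046) km/h.
Velocity of helicopter relative to small plane = (-168.150, 168.150) − (201.173, -156.046) = (-369.323, 324.196) km/h.
Magnitude = |(-369.323, 324.196)| = 491.429 km/h.

491.4 km/h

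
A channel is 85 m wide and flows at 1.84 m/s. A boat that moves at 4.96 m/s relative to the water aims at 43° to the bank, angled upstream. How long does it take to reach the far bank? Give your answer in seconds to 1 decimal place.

The component of the boat's velocity perpendicular to the bank is 4.96 × sin 43° = 3.383 m/s.
The flow acts along the bank and has no component across it.
Time = 85 / 3.383 = 25.128 s.

25.1 s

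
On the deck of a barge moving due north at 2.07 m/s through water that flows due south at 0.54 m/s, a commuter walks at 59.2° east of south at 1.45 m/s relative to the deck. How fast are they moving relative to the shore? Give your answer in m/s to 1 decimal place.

In east/north components (m/s): commuter relative to barge = (1.245, -0.742); barge relative to water = (0.000, 2.070); water relative to ground = (0.000, -0.540).
Sum = (1.245, 0.788) m/s.
Speed = |(1.245, 0.788)| = 1.474 m/s.

1.5 m/s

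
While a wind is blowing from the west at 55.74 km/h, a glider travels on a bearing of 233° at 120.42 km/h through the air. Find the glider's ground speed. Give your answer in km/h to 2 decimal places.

Taking east as x and north as y: velocity relative to the air = (-96.172, -72.471) km/h; the air relative to ground = (55.740, 0.000) km/h.
Velocity relative to ground = (-96.172, -72.471) + (55.740, 0.000) = (-40.432, -72.471) km/h.
Speed = |(-40.432, -72.471)| = 82.986 km/h.

82.99 km/h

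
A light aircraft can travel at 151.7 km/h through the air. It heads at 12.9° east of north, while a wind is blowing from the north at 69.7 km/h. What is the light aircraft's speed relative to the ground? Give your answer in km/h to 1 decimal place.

85.2 km/h

Taking east as x and north as y: velocity relative to the air = (33.867, 147.871) km/h; the air relative to ground = (0.000, -69.700) km/h.
Velocity relative to ground = (33.867, 147.871) + (0.000, -69.700) = (33.867, 78.171) km/h.
Speed = |(33.867, 78.171)| = 85.192 km/h.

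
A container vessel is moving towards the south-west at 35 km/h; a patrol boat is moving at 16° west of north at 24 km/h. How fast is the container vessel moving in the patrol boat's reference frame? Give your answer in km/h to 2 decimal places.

51.14 km/h

Taking east as x and north as y: container vessel velocity = (-24.749, -24.749) km/h; patrol boat velocity = (-6.615, 23.070) km/h.
Velocity of container vessel relative to patrol boat = (-24.749, -24.749) − (-6.615, 23.070) = (-18.133, -47.819) km/h.
Magnitude = |(-18.133, -47.819)| = 51.142 km/h.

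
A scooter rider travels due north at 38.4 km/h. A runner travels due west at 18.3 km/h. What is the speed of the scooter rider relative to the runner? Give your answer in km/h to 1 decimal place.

42.5 km/h

Taking east as x and north as y: scooter rider velocity = (0.000, 38.400) km/h; runner velocity = (-18.300, 0.000) km/h.
Velocity of scooter rider relative to runner = (0.000, 38.400) − (-18.300, 0.000) = (18.300, 38.400) km/h.
Magnitude = |(18.300, 38.400)| = 42.538 km/h.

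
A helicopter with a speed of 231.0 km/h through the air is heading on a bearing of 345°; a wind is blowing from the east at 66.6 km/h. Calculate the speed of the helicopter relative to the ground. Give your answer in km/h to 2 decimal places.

256.44 km/h

Taking east as x and north as y: velocity relative to the air = (-59.787, 223.129) km/h; the air relative to ground = (-66.600, 0.000) km/h.
Velocity relative to ground = (-59.787, 223.129) + (-66.600, 0.000) = (-126.387, 223.129) km/h.
Speed = |(-126.387, 223.129)| = 256.438 km/h.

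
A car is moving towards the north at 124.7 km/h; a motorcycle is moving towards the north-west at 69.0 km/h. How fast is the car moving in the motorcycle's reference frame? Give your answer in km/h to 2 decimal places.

Taking east as x and north as y: car velocity = (0.000, 124.700) km/h; motorcycle velocity = (-48.790, 48.790) km/h.
Velocity of car relative to motorcycle = (0.000, 124.700) − (-48.790, 48.790) = (48.790, 75.910) km/h.
Magnitude = |(48.790, 75.910)| = 90.237 km/h.

90.24 km/h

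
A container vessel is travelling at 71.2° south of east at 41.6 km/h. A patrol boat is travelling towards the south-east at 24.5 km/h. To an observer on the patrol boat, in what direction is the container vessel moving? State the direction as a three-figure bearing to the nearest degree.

190°

Taking east as x and north as y: container vessel velocity = (13.406, -39.381) km/h; patrol boat velocity = (17.324, -17.324) km/h.
Velocity of container vessel relative to patrol boat = (13.406, -39.381) − (17.324, -17.324) = (-3.918, -22.056) km/h.
Bearing = atan2(-3.92, -22.06) = 190.07° clockwise from north.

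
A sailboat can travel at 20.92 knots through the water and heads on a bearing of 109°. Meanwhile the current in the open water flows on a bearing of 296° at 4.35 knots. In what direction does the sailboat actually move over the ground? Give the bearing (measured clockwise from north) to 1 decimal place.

107.2°

Taking east as x and north as y: velocity relative to the water = (19.780, -6.811) knots; the water relative to ground = (-3.910, 1.907) knots.
Velocity relative to ground = (19.780, -6.811) + (-3.910, 1.907) = (15.870, -4.904) knots.
Bearing = atan2(15.87, -4.90) = 107.17° clockwise from north.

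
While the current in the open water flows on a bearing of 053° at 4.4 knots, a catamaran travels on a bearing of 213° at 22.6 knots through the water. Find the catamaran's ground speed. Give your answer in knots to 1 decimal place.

18.5 knots

Taking east as x and north as y: velocity relative to the water = (-12.309, -18.954) knots; the water relative to ground = (3.514, 2.648) knots.
Velocity relative to ground = (-12.309, -18.954) + (3.514, 2.648) = (-8.795, -16.306) knots.
Speed = |(-8.795, -16.306)| = 18.527 knots.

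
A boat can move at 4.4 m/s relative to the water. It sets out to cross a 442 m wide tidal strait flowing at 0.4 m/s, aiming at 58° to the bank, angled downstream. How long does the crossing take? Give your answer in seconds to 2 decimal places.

The component of the boat's velocity perpendicular to the bank is 4.4 × sin 58° = 3.731 m/s.
The flow acts along the bank and has no component across it.
Time = 442 / 3.731 = 118.454 s.

118.45 s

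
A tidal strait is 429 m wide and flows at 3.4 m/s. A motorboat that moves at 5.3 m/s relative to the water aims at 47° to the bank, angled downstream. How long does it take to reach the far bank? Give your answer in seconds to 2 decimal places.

The component of the motorboat's velocity perpendicular to the bank is 5.3 × sin 47° = 3.876 m/s.
The current is parallel to the bank, so it does not affect the crossing time.
Time = 429 / 3.876 = 110.676 s.

110.68 s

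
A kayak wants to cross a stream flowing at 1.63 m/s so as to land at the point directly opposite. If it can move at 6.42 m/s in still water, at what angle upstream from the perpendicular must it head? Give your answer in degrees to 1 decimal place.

14.7°

To cancel the current, the upstream component of the kayak's velocity must equal the flow: 6.42 sin θ = 1.63.
sin θ = 1.63 / 6.42 = 0.2539.
θ = arcsin(0.2539) = 14.708°.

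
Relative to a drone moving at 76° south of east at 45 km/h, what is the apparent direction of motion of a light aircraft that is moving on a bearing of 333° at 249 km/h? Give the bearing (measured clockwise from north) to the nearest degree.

335°

Taking east as x and north as y: light aircraft velocity = (-113.044, 221.861) km/h; drone velocity = (10.886, -43.663) km/h.
Velocity of light aircraft relative to drone = (-113.044, 221.861) − (10.886, -43.663) = (-123.930, 265.524) km/h.
Bearing = atan2(-123.93, 265.52) = 334.98° clockwise from north.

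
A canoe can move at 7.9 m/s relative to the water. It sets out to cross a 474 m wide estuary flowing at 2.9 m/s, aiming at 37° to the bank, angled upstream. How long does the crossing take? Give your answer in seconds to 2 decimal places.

99.70 s

The component of the canoe's velocity perpendicular to the bank is 7.9 × sin 37° = 4.754 m/s.
Only the cross-stream component determines the crossing time; the current contributes nothing perpendicular to the bank.
Time = 474 / 4.754 = 99.698 s.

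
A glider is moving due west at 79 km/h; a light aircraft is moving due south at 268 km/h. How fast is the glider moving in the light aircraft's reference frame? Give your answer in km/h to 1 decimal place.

279.4 km/h

Taking east as x and north as y: glider velocity = (-79.000, 0.000) km/h; light aircraft velocity = (0.000, -268.000) km/h.
Velocity of glider relative to light aircraft = (-79.000, 0.000) − (0.000, -268.000) = (-79.000, 268.000) km/h.
Magnitude = |(-79.000, 268.000)| = 279.401 km/h.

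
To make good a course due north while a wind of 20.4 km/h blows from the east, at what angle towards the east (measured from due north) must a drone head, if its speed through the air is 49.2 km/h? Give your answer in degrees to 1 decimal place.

24.5°

The wind pushes perpendicular to the desired track; the heading must have a component into the wind equal to 20.4 km/h: 49.2 sin θ = 20.4.
sin θ = 0.4146, so θ = 24.496°.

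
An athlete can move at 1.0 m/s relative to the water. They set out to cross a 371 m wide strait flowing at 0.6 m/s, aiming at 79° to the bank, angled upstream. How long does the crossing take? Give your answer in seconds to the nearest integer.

378 s

The component of the athlete's velocity perpendicular to the bank is 1.0 × sin 79° = 0.982 m/s.
The flow acts along the bank and has no component across it.
Time = 371 / 0.982 = 377.944 s.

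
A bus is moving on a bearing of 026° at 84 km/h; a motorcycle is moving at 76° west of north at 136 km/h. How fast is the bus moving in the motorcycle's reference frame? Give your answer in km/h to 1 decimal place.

Taking east as x and north as y: bus velocity = (36.823, 75.499) km/h; motorcycle velocity = (-131.960, 32.901) km/h.
Velocity of bus relative to motorcycle = (36.823, 75.499) − (-131.960, 32.901) = (168.783, 42.597) km/h.
Magnitude = |(168.783, 42.597)| = 174.076 km/h.

174.1 km/h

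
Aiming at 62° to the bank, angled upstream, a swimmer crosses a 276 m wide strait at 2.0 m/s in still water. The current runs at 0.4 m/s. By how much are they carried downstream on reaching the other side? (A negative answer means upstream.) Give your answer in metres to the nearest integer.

-84 m

Perpendicular speed = 1.766 m/s; crossing time = 276 / 1.766 = 156.295 s.
Net downstream speed = -0.539 m/s.
Drift = -0.539 × 156.295 = -84.234 m (upstream).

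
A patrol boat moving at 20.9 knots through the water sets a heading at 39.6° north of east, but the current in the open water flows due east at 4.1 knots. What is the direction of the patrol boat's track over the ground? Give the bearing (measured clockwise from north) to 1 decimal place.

Taking east as x and north as y: velocity relative to the water = (16.104, 13.322) knots; the water relative to ground = (4.100, 0.000) knots.
Velocity relative to ground = (16.104, 13.322) + (4.100, 0.000) = (20.204, 13.322) knots.
Bearing = atan2(20.20, 13.32) = 56.60° clockwise from north.

056.6°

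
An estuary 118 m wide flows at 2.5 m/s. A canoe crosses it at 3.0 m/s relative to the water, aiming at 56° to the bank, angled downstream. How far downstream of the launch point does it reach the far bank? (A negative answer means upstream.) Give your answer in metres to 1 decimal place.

198.2 m

Perpendicular speed = 2.487 m/s; crossing time = 118 / 2.487 = 47.445 s.
Net downstream speed = 4.178 m/s.
Drift = 4.178 × 47.445 = 198.203 m (downstream).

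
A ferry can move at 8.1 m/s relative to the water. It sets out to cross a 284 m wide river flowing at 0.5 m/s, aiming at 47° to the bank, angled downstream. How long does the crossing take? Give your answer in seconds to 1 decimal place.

47.9 s

The component of the ferry's velocity perpendicular to the bank is 8.1 × sin 47° = 5.924 m/s.
The flow acts along the bank and has no component across it.
Time = 284 / 5.924 = 47.941 s.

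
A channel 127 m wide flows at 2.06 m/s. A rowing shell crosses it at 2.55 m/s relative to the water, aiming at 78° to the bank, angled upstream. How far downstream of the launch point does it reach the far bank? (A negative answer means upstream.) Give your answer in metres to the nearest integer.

Perpendicular speed = 2.494 m/s; crossing time = 127 / 2.494 = 50.917 s.
Net downstream speed = 1.530 m/s.
Drift = 1.530 × 50.917 = 77.893 m (downstream).

78 m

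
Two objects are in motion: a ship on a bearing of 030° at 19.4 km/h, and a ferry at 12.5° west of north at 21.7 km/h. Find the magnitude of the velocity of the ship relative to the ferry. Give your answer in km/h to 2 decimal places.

Taking east as x and north as y: ship velocity = (9.700, 16.801) km/h; ferry velocity = (-4.697, 21.186) km/h.
Velocity of ship relative to ferry = (9.700, 16.801) − (-4.697, 21.186) = (14.397, -4.385) km/h.
Magnitude = |(14.397, -4.385)| = 15.050 km/h.

15.05 km/h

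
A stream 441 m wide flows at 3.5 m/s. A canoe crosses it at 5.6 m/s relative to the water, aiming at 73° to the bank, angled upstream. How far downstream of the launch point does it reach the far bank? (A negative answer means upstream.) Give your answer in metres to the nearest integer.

Perpendicular speed = 5.355 m/s; crossing time = 441 / 5.355 = 82.348 s.
Net downstream speed = 1.863 m/s.
Drift = 1.863 × 82.348 = 153.392 m (downstream).

153 m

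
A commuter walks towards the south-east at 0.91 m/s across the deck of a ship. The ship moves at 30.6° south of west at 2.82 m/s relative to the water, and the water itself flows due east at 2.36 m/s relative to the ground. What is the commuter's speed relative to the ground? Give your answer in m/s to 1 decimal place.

2.2 m/s

In east/north components (m/s): commuter relative to ship = (0.643, -0.643); ship relative to water = (-2.427, -1.435); water relative to ground = (2.360, 0.000).
Sum = (0.576, -2.079) m/s.
Speed = |(0.576, -2.079)| = 2.157 m/s.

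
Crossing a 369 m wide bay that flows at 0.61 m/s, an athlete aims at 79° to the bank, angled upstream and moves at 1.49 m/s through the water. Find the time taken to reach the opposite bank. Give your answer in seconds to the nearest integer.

The component of the athlete's velocity perpendicular to the bank is 1.49 × sin 79° = 1.463 m/s.
Only the cross-stream component determines the crossing time; the current contributes nothing perpendicular to the bank.
Time = 369 / 1.463 = 252.286 s.

252 s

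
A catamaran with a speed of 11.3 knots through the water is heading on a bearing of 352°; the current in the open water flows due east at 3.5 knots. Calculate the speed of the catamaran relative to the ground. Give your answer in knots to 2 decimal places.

11.35 knots

Taking east as x and north as y: velocity relative to the water = (-1.573, 11.190) knots; the water relative to ground = (3.500, 0.000) knots.
Velocity relative to ground = (-1.573, 11.190) + (3.500, 0.000) = (1.927, 11.190) knots.
Speed = |(1.927, 11.190)| = 11.355 knots.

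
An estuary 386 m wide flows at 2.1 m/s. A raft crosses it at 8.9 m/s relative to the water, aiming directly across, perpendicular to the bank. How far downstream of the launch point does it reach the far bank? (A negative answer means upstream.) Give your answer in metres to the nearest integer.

91 m

Perpendicular speed = 8.900 m/s; crossing time = 386 / 8.900 = 43.371 s.
Net downstream speed = 2.100 m/s.
Drift = 2.100 × 43.371 = 91.079 m (downstream).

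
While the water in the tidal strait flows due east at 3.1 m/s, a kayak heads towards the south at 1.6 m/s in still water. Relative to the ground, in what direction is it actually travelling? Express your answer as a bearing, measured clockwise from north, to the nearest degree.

Taking east as x and north as y: velocity relative to the water = (0.000, -1.600) m/s; the water relative to ground = (3.100, 0.000) m/s.
Velocity relative to ground = (0.000, -1.600) + (3.100, 0.000) = (3.100, -1.600) m/s.
Bearing = atan2(3.10, -1.60) = 117.30° clockwise from north.

117°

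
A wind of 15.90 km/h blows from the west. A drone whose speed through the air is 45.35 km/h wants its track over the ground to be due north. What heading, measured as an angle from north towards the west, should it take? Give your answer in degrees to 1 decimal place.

The wind pushes perpendicular to the desired track; the heading must have a component into the wind equal to 15.90 km/h: 45.35 sin θ = 15.90.
sin θ = 0.3506, so θ = 20.524°.

20.5°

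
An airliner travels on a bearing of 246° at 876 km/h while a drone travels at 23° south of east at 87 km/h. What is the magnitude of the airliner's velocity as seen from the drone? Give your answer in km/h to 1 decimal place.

937.5 km/h

Taking east as x and north as y: airliner velocity = (-800.266, -356.301) km/h; drone velocity = (80.084, -33.994) km/h.
Velocity of airliner relative to drone = (-800.266, -356.301) − (80.084, -33.994) = (-880.350, -322.308) km/h.
Magnitude = |(-880.350, -322.308)| = 937.496 km/h.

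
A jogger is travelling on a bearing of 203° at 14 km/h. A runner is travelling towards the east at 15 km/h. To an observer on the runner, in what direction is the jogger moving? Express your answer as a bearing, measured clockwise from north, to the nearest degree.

238°

Taking east as x and north as y: jogger velocity = (-5.470, -12.887) km/h; runner velocity = (15.000, 0.000) km/h.
Velocity of jogger relative to runner = (-5.470, -12.887) − (15.000, 0.000) = (-20.470, -12.887) km/h.
Bearing = atan2(-20.47, -12.89) = 237.81° clockwise from north.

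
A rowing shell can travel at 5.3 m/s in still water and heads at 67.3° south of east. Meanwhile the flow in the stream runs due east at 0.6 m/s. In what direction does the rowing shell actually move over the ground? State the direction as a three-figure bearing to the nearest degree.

Taking east as x and north as y: velocity relative to the water = (2.045, -4.889) m/s; the water relative to ground = (0.600, 0.000) m/s.
Velocity relative to ground = (2.045, -4.889) + (0.600, 0.000) = (2.645, -4.889) m/s.
Bearing = atan2(2.65, -4.89) = 151.59° clockwise from north.

152°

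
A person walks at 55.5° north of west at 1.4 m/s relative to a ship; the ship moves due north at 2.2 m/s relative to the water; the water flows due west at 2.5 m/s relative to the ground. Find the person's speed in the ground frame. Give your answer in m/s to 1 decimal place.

In east/north components (m/s): person relative to ship = (-0.793, 1.154); ship relative to water = (0.000, 2.200); water relative to ground = (-2.500, 0.000).
Sum = (-3.293, 3.354) m/s.
Speed = |(-3.293, 3.354)| = 4.700 m/s.

4.7 m/s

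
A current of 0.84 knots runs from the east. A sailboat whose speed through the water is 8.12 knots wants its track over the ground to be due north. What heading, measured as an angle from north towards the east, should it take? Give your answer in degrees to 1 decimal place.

The current pushes perpendicular to the desired track; the heading must have a component into the current equal to 0.84 knots: 8.12 sin θ = 0.84.
sin θ = 0.1034, so θ = 5.938°.

5.9°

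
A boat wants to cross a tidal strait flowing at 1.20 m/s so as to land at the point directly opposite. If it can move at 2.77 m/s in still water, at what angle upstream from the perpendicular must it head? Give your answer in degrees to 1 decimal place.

25.7°

To cancel the current, the upstream component of the boat's velocity must equal the flow: 2.77 sin θ = 1.20.
sin θ = 1.20 / 2.77 = 0.4332.
θ = arcsin(0.4332) = 25.672°.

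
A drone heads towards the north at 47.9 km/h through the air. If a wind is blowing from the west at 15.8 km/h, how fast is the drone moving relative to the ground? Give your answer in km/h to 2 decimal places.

50.44 km/h

Taking east as x and north as y: velocity relative to the air = (0.000, 47.900) km/h; the air relative to ground = (15.800, 0.000) km/h.
Velocity relative to ground = (0.000, 47.900) + (15.800, 0.000) = (15.800, 47.900) km/h.
Speed = |(15.800, 47.900)| = 50.439 km/h.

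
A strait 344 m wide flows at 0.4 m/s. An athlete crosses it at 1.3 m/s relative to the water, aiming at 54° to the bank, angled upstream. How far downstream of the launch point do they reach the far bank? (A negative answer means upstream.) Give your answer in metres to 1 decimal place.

-119.1 m

Perpendicular speed = 1.052 m/s; crossing time = 344 / 1.052 = 327.083 s.
Net downstream speed = -0.364 m/s.
Drift = -0.364 × 327.083 = -119.098 m (upstream).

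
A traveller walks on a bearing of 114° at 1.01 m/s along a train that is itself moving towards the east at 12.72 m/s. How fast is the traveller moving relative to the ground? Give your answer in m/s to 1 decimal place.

Taking east as x and north as y: train velocity = (12.720, 0.000) m/s; traveller velocity relative to train = (0.923, -0.411) m/s.
Velocity relative to ground = (12.720, 0.000) + (0.923, -0.411) = (13.643, -0.411) m/s.
Speed = |(13.643, -0.411)| = 13.649 m/s.

13.6 m/s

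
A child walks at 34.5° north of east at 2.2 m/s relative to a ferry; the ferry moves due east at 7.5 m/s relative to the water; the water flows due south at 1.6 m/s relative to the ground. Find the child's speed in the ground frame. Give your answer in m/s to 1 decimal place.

In east/north components (m/s): child relative to ferry = (1.813, 1.246); ferry relative to water = (7.500, 0.000); water relative to ground = (0.000, -1.600).
Sum = (9.313, -0.354) m/s.
Speed = |(9.313, -0.354)| = 9.320 m/s.

9.3 m/s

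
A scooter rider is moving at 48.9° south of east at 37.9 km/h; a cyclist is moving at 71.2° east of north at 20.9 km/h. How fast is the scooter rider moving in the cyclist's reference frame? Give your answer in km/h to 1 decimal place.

35.7 km/h

Taking east as x and north as y: scooter rider velocity = (24.915, -28.560) km/h; cyclist velocity = (19.785, 6.735) km/h.
Velocity of scooter rider relative to cyclist = (24.915, -28.560) − (19.785, 6.735) = (5.130, -35.295) km/h.
Magnitude = |(5.130, -35.295)| = 35.666 km/h.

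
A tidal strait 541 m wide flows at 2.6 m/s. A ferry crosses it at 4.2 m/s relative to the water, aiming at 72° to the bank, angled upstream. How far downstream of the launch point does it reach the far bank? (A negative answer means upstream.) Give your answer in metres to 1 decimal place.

Perpendicular speed = 3.994 m/s; crossing time = 541 / 3.994 = 135.438 s.
Net downstream speed = 1.302 m/s.
Drift = 1.302 × 135.438 = 176.358 m (downstream).

176.4 m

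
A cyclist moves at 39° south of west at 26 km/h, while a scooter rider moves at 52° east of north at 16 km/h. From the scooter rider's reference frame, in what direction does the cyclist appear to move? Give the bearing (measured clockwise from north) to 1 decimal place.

231.4°

Taking east as x and north as y: cyclist velocity = (-20.206, -16.362) km/h; scooter rider velocity = (12.608, 9.851) km/h.
Velocity of cyclist relative to scooter rider = (-20.206, -16.362) − (12.608, 9.851) = (-32.814, -26.213) km/h.
Bearing = atan2(-32.81, -26.21) = 231.38° clockwise from north.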